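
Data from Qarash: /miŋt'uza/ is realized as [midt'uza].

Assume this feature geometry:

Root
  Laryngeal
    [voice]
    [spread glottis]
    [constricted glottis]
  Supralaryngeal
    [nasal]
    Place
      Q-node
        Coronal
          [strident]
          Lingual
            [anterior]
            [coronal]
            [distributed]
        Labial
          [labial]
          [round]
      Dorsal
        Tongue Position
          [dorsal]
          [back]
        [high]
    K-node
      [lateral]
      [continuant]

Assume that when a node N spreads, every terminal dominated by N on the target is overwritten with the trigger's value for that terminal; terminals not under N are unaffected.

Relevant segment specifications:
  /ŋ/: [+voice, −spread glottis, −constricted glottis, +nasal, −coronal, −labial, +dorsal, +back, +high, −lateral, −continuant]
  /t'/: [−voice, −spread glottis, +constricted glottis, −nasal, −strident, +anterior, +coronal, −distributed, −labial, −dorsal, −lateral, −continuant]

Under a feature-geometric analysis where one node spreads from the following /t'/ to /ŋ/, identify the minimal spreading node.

Feature comparison: [nasal], [coronal], [anterior], [distributed], [strident], [dorsal], [high], [back] differ between /ŋ/ and [d]; the remaining terminals match.
These terminals are all dominated by Supralaryngeal, and no proper subconstituent of Supralaryngeal covers them all; Supralaryngeal is their lowest common ancestor.
If Supralaryngeal spreads, every terminal under it takes /t'/'s value, producing [d] as observed.
Since [constricted glottis], [voice] are preserved even though /t'/ disagrees there, no node above Supralaryngeal spread.

Supralaryngeal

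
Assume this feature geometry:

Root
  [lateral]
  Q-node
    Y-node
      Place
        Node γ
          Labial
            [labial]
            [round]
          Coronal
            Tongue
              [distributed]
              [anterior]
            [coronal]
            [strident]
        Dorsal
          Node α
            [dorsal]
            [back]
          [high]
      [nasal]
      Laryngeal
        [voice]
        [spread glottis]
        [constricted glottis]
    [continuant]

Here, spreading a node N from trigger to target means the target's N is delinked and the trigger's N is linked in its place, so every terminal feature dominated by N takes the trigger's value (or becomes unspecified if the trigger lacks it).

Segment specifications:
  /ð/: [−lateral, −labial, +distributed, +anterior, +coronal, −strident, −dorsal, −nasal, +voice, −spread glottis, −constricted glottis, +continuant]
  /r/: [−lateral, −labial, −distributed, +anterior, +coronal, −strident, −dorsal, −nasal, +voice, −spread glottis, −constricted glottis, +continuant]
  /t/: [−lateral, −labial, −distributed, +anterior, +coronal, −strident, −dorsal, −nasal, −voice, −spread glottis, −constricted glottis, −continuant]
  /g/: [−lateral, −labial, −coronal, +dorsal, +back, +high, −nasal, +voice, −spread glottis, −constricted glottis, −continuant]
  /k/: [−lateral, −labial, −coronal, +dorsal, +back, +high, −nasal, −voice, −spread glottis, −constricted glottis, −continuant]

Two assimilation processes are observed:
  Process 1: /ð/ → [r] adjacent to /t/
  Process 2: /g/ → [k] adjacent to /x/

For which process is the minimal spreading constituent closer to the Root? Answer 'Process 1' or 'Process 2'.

Process 1: the feature that changes is [distributed]; the minimal node is [distributed] (depth 7).
Process 2: the feature that changes is [voice]; the minimal node is [voice] (depth 4).
[voice] (depth 4) sits above [distributed] (depth 7), making Process 2 the one with the higher spreading node.

Process 2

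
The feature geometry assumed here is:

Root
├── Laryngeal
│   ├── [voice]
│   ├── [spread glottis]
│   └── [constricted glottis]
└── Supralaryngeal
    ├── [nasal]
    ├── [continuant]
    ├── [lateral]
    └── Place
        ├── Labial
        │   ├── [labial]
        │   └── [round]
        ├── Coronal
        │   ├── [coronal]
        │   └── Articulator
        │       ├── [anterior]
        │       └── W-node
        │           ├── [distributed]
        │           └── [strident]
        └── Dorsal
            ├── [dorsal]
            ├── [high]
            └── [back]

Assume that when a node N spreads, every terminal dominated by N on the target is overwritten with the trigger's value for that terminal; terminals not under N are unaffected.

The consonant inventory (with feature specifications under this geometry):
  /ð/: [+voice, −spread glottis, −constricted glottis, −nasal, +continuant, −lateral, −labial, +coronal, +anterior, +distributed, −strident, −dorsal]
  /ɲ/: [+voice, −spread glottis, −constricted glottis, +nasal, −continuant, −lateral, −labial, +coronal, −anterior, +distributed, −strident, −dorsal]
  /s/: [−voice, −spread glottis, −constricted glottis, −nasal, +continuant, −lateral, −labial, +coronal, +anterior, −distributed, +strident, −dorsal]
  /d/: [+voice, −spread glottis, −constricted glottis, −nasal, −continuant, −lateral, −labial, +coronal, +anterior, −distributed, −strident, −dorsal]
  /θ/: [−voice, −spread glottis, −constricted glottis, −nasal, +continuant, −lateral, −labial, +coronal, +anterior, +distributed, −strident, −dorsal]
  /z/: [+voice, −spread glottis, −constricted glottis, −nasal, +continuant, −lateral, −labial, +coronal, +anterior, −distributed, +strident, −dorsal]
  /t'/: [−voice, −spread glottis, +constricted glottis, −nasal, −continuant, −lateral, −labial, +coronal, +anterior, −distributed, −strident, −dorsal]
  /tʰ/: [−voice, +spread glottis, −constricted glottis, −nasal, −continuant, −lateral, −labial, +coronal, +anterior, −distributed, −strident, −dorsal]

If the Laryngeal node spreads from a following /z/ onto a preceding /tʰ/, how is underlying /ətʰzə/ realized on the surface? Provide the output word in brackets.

Terminals under Laryngeal in this geometry: [voice], [spread glottis], [constricted glottis].
The target acquires /z/'s values for everything under Laryngeal — [+voice], [−spread glottis], [−constricted glottis] — while keeping its own [nasal], [continuant], [lateral], ….
Among the inventory, only /d/ has exactly this specification, giving the surface form [ədzə].

[ədzə]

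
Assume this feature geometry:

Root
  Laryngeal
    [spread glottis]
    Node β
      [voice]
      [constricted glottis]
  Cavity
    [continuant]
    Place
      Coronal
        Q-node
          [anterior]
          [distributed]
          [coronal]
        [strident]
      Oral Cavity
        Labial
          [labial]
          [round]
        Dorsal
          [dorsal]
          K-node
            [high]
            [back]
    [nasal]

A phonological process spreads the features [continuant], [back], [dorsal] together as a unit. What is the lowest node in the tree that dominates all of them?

Cavity

[continuant]: Root ▹ Cavity ▹ [continuant].
[back]: Root ▹ Cavity ▹ Place ▹ Oral Cavity ▹ Dorsal ▹ K-node ▹ [back].
[dorsal]: Root ▹ Cavity ▹ Place ▹ Oral Cavity ▹ Dorsal ▹ [dorsal].
Cavity is the lowest common ancestor — every listed feature sits under it, and no single subconstituent of Cavity covers them all.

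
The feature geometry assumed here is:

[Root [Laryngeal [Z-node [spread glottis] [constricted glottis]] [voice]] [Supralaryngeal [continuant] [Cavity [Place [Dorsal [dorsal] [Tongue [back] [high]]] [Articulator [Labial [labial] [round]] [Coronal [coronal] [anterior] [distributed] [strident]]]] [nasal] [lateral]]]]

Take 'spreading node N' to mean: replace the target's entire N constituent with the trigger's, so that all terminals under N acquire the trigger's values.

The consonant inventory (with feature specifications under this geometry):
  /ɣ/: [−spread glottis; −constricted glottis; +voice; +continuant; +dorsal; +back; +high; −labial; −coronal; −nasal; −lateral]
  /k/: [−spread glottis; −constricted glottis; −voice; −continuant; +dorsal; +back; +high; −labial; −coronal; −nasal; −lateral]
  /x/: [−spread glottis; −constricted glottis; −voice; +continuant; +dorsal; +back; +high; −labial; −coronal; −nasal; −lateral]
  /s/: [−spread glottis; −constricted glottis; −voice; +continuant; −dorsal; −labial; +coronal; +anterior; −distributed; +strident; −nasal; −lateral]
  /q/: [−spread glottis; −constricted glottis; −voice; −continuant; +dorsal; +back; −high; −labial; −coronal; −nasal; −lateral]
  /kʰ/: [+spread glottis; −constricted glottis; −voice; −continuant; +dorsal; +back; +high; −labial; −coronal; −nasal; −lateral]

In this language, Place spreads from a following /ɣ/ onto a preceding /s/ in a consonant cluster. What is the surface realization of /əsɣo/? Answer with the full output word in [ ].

[əxɣo]

Terminals under Place in this geometry: [dorsal], [back], [high], [labial], [round], [coronal], [anterior], [distributed], [strident].
After delinking /s/'s Place and linking /ɣ/'s, the affected terminals become [+dorsal], [+back], [+high], [−labial], [−coronal]; [spread glottis], [constricted glottis], [voice], … (outside Place) are retained from /s/.
This feature bundle is that of [x], so /əsɣo/ surfaces as [əxɣo].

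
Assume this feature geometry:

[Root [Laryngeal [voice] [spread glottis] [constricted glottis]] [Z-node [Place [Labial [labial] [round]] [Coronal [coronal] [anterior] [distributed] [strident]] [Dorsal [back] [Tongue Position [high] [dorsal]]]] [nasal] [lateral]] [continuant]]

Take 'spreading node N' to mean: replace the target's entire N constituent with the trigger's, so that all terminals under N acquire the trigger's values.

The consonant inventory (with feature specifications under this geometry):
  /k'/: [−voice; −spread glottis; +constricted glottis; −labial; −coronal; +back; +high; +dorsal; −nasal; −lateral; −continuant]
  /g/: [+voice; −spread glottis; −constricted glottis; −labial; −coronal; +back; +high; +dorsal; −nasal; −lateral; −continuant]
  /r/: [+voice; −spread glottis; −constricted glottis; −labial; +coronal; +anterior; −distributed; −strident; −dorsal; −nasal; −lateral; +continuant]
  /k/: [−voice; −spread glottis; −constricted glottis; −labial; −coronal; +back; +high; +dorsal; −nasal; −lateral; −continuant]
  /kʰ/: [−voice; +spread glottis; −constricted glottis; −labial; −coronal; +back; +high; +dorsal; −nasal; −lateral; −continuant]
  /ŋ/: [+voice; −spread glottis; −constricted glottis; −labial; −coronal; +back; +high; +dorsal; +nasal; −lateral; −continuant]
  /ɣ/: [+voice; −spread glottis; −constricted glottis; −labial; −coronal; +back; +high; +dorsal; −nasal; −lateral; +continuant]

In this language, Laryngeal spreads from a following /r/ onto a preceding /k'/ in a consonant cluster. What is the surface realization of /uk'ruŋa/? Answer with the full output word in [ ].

[ugruŋa]

Laryngeal immediately or transitively dominates [voice], [spread glottis], [constricted glottis].
The target acquires /r/'s values for everything under Laryngeal — [+voice], [−spread glottis], [−constricted glottis] — while keeping its own [labial], [coronal], [back], ….
This feature bundle is that of [g], so /uk'ruŋa/ surfaces as [ugruŋa].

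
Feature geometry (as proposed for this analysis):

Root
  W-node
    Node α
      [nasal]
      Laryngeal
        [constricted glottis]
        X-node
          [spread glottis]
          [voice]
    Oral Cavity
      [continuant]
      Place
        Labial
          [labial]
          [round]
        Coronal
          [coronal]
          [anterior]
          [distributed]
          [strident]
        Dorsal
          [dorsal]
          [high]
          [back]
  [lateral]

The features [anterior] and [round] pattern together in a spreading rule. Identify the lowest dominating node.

[anterior] is immediately dominated by Coronal.
[round] is immediately dominated by Labial.
These paths first converge at Place; no daughter of Place dominates all 2 features, so Place is the minimal constituent.

Place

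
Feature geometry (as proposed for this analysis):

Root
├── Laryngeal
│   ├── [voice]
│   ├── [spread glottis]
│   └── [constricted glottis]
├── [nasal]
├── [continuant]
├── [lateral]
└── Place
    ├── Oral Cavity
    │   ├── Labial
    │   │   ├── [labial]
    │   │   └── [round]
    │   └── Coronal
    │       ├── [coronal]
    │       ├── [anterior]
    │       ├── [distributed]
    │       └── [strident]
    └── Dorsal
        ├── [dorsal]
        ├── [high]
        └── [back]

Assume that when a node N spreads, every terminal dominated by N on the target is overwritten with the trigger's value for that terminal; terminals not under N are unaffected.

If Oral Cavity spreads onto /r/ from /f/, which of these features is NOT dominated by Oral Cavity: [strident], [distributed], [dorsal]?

Under this geometry, Oral Cavity contains [labial], [round], [coronal], [anterior], [distributed], [strident].
Spreading Oral Cavity replaces [distributed], [strident] with the trigger's values, since each sits inside the Oral Cavity constituent.
[dorsal] attaches under Dorsal, not under Oral Cavity, so /r/ retains its own value for [dorsal].

[dorsal]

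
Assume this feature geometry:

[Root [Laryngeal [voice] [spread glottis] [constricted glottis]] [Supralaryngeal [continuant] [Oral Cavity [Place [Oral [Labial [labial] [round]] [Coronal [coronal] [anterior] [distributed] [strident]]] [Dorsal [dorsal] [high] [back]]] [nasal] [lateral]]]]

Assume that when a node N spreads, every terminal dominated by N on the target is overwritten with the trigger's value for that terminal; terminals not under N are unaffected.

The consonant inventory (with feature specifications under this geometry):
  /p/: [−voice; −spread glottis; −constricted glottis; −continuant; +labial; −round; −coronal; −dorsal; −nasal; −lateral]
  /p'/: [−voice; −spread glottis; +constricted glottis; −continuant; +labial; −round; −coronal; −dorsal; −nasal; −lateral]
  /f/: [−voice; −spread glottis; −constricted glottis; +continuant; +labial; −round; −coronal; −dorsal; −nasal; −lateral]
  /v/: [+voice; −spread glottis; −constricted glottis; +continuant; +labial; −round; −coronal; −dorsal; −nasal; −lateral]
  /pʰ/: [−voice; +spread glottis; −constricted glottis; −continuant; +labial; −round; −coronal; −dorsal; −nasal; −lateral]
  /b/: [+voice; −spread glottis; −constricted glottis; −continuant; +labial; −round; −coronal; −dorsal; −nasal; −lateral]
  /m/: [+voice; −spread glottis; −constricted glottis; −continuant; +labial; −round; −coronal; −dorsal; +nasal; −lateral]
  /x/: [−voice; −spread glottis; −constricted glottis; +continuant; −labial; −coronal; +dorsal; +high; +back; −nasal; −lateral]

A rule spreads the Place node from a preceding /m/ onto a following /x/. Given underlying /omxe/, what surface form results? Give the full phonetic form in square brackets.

The Place node dominates the terminals [labial], [round], [coronal], [anterior], [distributed], [strident], [dorsal], [high], [back].
Spreading Place from /m/ onto /x/ replaces those values with /m/'s: [+labial], [−round], [−coronal], [−dorsal]. Features outside Place ([voice], [spread glottis], [constricted glottis], …) stay as in /x/.
The resulting bundle matches /f/ in the inventory; substituting it for /x/ gives [omfe].

[omfe]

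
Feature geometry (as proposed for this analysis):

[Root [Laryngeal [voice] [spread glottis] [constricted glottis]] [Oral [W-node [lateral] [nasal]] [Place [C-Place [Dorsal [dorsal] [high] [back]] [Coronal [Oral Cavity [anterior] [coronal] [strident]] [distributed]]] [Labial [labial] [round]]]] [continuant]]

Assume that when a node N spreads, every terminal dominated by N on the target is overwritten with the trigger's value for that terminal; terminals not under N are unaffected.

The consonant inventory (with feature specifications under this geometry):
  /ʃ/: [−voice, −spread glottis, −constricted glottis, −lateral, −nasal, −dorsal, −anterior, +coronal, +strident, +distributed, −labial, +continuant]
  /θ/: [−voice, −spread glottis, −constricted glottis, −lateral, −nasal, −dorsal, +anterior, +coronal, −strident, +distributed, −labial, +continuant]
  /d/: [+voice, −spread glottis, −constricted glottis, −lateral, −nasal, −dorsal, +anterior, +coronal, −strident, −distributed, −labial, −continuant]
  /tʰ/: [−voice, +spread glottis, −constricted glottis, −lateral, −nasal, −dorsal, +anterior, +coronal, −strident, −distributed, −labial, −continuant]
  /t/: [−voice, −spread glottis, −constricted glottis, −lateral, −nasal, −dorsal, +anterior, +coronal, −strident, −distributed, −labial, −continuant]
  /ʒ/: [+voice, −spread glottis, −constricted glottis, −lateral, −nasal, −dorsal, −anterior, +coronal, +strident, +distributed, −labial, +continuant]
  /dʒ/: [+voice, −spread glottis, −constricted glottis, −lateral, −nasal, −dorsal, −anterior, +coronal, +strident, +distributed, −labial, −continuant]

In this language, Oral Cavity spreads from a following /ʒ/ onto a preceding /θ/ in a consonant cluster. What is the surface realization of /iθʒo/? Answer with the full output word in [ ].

[iʃʒo]

The Oral Cavity node dominates the terminals [anterior], [coronal], [strident].
The target acquires /ʒ/'s values for everything under Oral Cavity — [−anterior], [+coronal], [+strident] — while keeping its own [voice], [spread glottis], [constricted glottis], ….
Among the inventory, only /ʃ/ has exactly this specification, giving the surface form [iʃʒo].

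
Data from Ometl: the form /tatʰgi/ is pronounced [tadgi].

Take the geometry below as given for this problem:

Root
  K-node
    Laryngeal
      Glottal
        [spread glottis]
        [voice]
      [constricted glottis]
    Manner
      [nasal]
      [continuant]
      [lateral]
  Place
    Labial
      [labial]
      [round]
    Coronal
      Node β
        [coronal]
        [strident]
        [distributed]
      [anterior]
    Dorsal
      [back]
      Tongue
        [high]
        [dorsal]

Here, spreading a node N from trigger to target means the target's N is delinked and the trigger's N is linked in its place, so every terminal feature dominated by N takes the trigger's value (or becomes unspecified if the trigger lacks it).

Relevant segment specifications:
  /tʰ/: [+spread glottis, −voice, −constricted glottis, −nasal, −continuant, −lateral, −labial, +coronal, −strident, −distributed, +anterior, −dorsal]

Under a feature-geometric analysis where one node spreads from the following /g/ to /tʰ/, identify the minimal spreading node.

Glottal

Feature comparison: [voice], [spread glottis] differ between /tʰ/ and [d]; the remaining terminals match.
Tracing each changed feature up the tree, the paths first meet at Glottal; any lower node misses at least one of them.
If Glottal spreads, every terminal under it takes /g/'s value, producing [d] as observed.
Features on which the two segments disagree outside Glottal, such as [coronal], [dorsal], are unchanged — nothing dominating them spread, and Glottal is the minimal sufficient constituent.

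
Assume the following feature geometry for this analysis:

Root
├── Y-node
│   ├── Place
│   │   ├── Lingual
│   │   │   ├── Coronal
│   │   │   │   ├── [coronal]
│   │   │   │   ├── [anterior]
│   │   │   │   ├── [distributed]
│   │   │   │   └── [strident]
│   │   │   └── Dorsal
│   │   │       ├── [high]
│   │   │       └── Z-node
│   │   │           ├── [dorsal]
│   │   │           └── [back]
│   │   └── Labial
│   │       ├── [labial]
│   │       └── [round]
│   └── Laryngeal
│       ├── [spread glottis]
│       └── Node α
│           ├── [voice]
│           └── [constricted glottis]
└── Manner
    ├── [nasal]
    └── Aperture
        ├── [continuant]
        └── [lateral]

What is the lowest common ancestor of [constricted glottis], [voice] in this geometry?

[constricted glottis] lies under Node α (below Y-node).
[voice] lies under Node α (below Y-node).
Node α is the lowest common ancestor — every listed feature sits under it, and no single subconstituent of Node α covers them all.

Node α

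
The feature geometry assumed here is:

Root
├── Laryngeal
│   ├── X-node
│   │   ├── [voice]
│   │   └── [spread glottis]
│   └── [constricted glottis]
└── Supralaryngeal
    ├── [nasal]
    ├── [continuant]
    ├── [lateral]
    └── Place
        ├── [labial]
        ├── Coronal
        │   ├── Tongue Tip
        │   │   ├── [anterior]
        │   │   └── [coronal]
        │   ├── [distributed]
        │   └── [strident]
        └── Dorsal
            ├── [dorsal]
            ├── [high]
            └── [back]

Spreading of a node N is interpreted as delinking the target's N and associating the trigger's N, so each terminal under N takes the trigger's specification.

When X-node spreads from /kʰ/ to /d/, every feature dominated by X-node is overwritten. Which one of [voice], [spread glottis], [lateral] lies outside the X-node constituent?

[lateral]

X-node dominates exactly [voice], [spread glottis].
Spreading X-node replaces [spread glottis], [voice] with the trigger's values, since each sits inside the X-node constituent.
[lateral] is not within the X-node subtree (it hangs from Supralaryngeal), so /d/'s [lateral] value survives.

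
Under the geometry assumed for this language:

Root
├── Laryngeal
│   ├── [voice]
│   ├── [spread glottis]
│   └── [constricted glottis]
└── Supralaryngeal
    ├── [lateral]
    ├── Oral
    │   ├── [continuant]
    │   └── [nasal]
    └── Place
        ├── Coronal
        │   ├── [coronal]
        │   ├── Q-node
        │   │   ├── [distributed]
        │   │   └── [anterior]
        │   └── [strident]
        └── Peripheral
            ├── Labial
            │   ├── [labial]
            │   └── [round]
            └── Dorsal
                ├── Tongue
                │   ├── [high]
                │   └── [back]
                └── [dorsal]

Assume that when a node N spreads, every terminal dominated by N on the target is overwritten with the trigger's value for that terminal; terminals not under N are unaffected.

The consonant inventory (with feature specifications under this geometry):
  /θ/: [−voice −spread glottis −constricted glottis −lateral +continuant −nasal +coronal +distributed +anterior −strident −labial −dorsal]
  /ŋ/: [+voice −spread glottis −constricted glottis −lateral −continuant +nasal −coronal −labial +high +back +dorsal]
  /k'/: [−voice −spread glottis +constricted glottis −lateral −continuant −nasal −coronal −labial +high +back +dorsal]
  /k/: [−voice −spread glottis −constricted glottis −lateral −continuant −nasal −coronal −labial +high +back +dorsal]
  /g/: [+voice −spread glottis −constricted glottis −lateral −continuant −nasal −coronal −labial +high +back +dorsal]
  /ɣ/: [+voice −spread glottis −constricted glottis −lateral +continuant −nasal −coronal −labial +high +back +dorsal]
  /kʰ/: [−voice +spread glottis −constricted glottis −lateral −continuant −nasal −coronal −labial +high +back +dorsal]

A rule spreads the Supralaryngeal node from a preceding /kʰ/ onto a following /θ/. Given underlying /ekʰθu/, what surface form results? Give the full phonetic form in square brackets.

Supralaryngeal immediately or transitively dominates [lateral], [continuant], [nasal], [coronal], [distributed], [anterior], [strident], [labial], [round], [high], [back], [dorsal].
Spreading Supralaryngeal from /kʰ/ onto /θ/ replaces those values with /kʰ/'s: [−lateral], [−continuant], [−nasal], [−coronal], [−labial], [+high], [+back], [+dorsal]. Features outside Supralaryngeal ([voice], [spread glottis], [constricted glottis]) stay as in /θ/.
The resulting bundle matches /k/ in the inventory; substituting it for /θ/ gives [ekʰku].

[ekʰku]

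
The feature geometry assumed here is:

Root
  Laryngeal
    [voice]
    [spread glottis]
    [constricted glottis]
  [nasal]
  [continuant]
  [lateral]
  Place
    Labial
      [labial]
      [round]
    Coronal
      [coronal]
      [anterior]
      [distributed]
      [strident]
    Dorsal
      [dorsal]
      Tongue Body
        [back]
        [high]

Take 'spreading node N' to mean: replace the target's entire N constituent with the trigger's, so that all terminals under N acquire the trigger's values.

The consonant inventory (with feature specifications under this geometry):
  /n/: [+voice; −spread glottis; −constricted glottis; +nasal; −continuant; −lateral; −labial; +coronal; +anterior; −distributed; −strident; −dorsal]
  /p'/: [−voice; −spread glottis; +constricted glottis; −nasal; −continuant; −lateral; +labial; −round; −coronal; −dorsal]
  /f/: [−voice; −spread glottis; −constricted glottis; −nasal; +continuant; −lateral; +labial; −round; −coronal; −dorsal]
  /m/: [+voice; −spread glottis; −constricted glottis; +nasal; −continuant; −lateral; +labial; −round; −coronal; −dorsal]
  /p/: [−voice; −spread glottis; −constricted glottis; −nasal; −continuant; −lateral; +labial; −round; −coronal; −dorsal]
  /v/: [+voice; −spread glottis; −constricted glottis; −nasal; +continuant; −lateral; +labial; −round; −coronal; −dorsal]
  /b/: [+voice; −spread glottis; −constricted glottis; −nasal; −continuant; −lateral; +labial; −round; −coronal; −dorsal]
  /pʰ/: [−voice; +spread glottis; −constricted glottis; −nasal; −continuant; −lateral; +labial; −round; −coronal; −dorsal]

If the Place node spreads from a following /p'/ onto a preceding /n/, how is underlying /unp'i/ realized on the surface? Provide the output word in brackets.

Terminals under Place in this geometry: [labial], [round], [coronal], [anterior], [distributed], [strident], [dorsal], [back], [high].
The target acquires /p'/'s values for everything under Place — [+labial], [−round], [−coronal], [−dorsal] — while keeping its own [voice], [spread glottis], [constricted glottis], ….
Among the inventory, only /m/ has exactly this specification, giving the surface form [ump'i].

[ump'i]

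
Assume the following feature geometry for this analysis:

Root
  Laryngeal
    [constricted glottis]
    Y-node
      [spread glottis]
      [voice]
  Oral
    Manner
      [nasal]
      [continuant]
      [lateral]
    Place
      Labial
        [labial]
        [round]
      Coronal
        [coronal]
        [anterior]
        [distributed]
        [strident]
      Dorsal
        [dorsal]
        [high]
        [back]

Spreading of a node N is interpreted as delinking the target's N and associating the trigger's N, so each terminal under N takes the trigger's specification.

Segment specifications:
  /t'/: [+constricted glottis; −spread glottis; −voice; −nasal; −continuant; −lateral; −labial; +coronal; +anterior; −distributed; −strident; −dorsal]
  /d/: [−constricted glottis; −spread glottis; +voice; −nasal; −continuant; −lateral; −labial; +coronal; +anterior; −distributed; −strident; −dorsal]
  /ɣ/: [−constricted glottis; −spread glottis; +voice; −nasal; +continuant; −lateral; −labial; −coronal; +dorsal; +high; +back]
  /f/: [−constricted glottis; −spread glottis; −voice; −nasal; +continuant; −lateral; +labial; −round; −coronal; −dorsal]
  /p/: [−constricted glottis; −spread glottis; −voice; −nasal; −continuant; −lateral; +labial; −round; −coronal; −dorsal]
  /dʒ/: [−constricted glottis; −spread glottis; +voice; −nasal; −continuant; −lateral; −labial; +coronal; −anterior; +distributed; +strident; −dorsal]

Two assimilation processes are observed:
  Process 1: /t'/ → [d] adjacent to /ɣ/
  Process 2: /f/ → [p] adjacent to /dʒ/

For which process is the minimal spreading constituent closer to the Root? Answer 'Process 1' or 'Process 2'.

In Process 1, [voice], [constricted glottis] change, so the minimal spreading node is Laryngeal at depth 1.
In Process 2, [continuant] changes, so the minimal spreading node is [continuant] at depth 3.
Laryngeal is closer to Root than [continuant], so Process 1 spreads the higher node.

Process 1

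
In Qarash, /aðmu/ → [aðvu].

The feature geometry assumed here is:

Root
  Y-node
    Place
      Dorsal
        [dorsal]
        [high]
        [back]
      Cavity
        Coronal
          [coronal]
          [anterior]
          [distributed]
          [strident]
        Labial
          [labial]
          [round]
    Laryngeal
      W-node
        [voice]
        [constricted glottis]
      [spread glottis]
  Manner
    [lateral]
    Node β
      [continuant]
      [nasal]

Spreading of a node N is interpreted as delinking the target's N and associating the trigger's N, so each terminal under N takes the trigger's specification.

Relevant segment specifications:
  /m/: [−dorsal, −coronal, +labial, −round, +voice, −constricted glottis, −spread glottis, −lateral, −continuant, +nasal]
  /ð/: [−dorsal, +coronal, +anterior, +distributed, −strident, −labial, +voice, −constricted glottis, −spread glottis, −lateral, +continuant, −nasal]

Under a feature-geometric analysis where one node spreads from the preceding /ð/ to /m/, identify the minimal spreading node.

Node β

The alternation /m/ → [v] changes [nasal], [continuant] and nothing else.
In this geometry the lowest node dominating all of them is Node β: every daughter of Node β dominates only a proper subset, so no lower node suffices.
Spreading Node β from /ð/ overwrites each of those terminals with /ð/'s values, yielding exactly [v].
Features on which the two segments disagree outside Node β, such as [labial], [coronal], are unchanged — nothing dominating them spread, and Node β is the minimal sufficient constituent.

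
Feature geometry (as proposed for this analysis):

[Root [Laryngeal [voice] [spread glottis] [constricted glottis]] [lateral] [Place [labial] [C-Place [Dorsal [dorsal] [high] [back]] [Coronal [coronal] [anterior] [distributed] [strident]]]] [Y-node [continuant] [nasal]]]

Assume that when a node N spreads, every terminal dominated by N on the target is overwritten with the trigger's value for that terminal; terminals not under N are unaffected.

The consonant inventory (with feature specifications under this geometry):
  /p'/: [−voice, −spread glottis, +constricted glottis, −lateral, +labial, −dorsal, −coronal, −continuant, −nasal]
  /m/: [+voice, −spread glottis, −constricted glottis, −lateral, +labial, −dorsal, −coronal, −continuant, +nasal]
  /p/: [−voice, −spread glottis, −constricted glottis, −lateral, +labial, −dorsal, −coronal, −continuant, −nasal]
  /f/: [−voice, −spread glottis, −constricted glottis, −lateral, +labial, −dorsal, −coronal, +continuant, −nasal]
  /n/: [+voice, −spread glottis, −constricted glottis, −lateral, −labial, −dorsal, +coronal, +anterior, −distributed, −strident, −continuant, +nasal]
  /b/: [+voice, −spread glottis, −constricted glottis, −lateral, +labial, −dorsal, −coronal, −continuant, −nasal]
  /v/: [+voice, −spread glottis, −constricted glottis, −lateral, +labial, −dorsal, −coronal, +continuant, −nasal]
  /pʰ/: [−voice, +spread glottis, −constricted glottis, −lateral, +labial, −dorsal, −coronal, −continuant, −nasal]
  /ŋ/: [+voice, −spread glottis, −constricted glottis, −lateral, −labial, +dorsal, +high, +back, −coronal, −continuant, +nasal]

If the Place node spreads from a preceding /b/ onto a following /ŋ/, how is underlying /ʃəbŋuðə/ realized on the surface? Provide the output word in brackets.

[ʃəbmuðə]

Place immediately or transitively dominates [labial], [dorsal], [high], [back], [coronal], [anterior], [distributed], [strident].
The target acquires /b/'s values for everything under Place — [+labial], [−dorsal], [−coronal] — while keeping its own [voice], [spread glottis], [constricted glottis], ….
The resulting bundle matches /m/ in the inventory; substituting it for /ŋ/ gives [ʃəbmuðə].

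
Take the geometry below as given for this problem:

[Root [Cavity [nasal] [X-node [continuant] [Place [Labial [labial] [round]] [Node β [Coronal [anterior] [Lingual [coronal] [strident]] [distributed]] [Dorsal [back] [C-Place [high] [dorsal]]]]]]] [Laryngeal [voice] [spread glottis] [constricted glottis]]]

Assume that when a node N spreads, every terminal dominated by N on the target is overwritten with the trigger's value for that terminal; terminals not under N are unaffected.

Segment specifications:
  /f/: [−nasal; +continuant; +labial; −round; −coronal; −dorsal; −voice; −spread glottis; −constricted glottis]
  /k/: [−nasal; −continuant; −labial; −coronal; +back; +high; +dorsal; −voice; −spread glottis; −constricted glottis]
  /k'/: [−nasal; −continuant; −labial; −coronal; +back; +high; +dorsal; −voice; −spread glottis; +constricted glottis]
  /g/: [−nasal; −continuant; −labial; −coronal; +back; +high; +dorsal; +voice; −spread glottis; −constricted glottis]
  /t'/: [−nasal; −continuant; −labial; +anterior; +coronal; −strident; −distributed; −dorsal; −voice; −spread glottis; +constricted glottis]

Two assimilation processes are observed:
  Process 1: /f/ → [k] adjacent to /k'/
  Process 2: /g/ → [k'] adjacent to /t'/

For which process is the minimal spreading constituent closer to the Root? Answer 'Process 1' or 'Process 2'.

Process 1 alters [continuant], [labial], [round], [dorsal], [high], [back]; the lowest common ancestor is X-node (depth 2 from Root).
Process 2 alters [voice], [constricted glottis]; the lowest common ancestor is Laryngeal (depth 1 from Root).
Laryngeal (depth 1) sits above X-node (depth 2), making Process 2 the one with the higher spreading node.

Process 2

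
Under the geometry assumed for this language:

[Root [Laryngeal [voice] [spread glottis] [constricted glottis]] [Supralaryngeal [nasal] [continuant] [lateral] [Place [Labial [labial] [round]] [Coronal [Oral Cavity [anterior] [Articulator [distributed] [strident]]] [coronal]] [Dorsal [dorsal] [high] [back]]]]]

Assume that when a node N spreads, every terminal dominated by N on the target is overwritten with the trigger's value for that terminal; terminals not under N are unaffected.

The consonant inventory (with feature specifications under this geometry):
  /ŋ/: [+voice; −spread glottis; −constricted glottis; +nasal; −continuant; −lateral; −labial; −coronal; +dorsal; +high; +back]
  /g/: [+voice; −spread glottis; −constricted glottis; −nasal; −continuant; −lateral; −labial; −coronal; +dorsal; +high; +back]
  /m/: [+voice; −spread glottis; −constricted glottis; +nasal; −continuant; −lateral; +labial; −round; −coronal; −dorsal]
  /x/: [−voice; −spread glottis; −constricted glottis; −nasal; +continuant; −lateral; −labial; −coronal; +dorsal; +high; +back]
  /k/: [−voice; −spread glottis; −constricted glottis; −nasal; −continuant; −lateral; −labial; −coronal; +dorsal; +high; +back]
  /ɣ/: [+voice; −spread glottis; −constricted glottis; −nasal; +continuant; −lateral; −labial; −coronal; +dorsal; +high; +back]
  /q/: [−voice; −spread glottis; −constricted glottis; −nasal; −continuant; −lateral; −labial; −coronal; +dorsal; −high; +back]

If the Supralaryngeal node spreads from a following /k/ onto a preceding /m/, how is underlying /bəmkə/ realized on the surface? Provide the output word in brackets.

Terminals under Supralaryngeal in this geometry: [nasal], [continuant], [lateral], [labial], [round], [anterior], [distributed], [strident], [coronal], [dorsal], [high], [back].
The target acquires /k/'s values for everything under Supralaryngeal — [−nasal], [−continuant], [−lateral], [−labial], [−coronal], [+dorsal], [+high], [+back] — while keeping its own [voice], [spread glottis], [constricted glottis].
Among the inventory, only /g/ has exactly this specification, giving the surface form [bəgkə].

[bəgkə]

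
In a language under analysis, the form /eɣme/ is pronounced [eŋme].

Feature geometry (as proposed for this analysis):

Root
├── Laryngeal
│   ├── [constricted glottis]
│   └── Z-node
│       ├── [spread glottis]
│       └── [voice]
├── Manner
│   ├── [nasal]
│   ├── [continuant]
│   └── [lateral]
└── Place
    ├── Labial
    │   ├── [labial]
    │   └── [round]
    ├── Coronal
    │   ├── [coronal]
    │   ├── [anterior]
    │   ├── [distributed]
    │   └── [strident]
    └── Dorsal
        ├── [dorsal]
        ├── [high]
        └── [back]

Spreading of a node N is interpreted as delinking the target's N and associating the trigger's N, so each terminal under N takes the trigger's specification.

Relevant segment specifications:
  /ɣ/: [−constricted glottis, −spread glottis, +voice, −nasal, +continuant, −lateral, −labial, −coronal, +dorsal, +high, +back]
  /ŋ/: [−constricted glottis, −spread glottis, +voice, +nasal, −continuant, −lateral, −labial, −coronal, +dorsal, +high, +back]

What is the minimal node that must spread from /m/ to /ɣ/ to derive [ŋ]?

Comparing /ɣ/ with its surface form [ŋ], the features that change are [nasal], [continuant].
Tracing each changed feature up the tree, the paths first meet at Manner; any lower node misses at least one of them.
Spreading Manner from /m/ overwrites each of those terminals with /m/'s values, yielding exactly [ŋ].
Had Root spread, [dorsal], [labial] would have taken /m/'s values; they stay as in /ɣ/, confirming the spreading constituent is exactly Manner.

Manner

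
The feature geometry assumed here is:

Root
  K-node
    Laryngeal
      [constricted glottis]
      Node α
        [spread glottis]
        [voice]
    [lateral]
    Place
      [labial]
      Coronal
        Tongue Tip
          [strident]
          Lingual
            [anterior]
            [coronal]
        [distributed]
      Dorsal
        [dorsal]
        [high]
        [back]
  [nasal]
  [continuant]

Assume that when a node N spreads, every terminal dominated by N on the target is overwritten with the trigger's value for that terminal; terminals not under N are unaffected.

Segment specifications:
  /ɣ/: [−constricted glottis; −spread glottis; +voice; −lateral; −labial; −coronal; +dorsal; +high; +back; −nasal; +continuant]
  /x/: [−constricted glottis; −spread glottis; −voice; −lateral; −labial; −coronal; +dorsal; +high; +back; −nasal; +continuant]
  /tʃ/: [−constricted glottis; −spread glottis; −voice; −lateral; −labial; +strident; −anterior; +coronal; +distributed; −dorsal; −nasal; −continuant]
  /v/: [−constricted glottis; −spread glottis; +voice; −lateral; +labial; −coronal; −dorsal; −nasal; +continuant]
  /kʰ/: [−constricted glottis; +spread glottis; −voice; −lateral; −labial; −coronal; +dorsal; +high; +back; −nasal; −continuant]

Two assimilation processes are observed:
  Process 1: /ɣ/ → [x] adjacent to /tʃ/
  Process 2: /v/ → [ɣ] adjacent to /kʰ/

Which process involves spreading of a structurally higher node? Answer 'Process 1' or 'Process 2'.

In Process 1, [voice] changes, so the minimal spreading node is [voice] at depth 4.
In Process 2, [labial], [dorsal], [high], [back] change, so the minimal spreading node is Place at depth 2.
Depth 2 < depth 4; Process 2 involves the structurally higher constituent Place.

Process 2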